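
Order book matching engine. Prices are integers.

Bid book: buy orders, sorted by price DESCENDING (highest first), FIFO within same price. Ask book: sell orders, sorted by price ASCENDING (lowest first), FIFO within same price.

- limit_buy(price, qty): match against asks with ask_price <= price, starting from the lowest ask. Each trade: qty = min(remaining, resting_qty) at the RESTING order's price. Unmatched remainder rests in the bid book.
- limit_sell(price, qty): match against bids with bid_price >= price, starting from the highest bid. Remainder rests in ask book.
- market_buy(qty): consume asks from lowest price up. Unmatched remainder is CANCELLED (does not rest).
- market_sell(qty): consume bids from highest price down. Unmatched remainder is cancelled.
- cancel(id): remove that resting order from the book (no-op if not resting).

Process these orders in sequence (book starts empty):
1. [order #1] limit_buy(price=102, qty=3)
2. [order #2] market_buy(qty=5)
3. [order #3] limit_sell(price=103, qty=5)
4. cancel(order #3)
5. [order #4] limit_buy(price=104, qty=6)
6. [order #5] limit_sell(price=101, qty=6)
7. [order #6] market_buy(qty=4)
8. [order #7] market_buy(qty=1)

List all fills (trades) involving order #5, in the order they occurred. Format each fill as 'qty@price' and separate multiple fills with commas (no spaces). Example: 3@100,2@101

Answer: 6@104

Derivation:
After op 1 [order #1] limit_buy(price=102, qty=3): fills=none; bids=[#1:3@102] asks=[-]
After op 2 [order #2] market_buy(qty=5): fills=none; bids=[#1:3@102] asks=[-]
After op 3 [order #3] limit_sell(price=103, qty=5): fills=none; bids=[#1:3@102] asks=[#3:5@103]
After op 4 cancel(order #3): fills=none; bids=[#1:3@102] asks=[-]
After op 5 [order #4] limit_buy(price=104, qty=6): fills=none; bids=[#4:6@104 #1:3@102] asks=[-]
After op 6 [order #5] limit_sell(price=101, qty=6): fills=#4x#5:6@104; bids=[#1:3@102] asks=[-]
After op 7 [order #6] market_buy(qty=4): fills=none; bids=[#1:3@102] asks=[-]
After op 8 [order #7] market_buy(qty=1): fills=none; bids=[#1:3@102] asks=[-]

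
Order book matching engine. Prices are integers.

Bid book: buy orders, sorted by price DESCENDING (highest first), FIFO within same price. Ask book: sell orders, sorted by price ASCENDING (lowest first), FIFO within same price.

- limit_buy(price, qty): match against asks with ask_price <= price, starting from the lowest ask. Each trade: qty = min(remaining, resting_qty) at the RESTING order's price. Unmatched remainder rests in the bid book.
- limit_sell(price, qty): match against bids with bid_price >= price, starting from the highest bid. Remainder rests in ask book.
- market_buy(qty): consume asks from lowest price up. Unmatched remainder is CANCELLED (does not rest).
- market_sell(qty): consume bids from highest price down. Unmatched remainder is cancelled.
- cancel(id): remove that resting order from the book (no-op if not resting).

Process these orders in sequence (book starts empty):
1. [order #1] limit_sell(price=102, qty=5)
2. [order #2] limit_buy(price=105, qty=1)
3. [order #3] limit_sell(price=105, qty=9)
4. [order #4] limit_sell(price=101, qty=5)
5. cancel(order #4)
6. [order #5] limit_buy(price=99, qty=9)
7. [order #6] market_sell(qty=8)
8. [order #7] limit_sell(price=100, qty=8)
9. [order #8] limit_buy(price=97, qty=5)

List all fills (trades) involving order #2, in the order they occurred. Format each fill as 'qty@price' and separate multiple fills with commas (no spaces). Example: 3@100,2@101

Answer: 1@102

Derivation:
After op 1 [order #1] limit_sell(price=102, qty=5): fills=none; bids=[-] asks=[#1:5@102]
After op 2 [order #2] limit_buy(price=105, qty=1): fills=#2x#1:1@102; bids=[-] asks=[#1:4@102]
After op 3 [order #3] limit_sell(price=105, qty=9): fills=none; bids=[-] asks=[#1:4@102 #3:9@105]
After op 4 [order #4] limit_sell(price=101, qty=5): fills=none; bids=[-] asks=[#4:5@101 #1:4@102 #3:9@105]
After op 5 cancel(order #4): fills=none; bids=[-] asks=[#1:4@102 #3:9@105]
After op 6 [order #5] limit_buy(price=99, qty=9): fills=none; bids=[#5:9@99] asks=[#1:4@102 #3:9@105]
After op 7 [order #6] market_sell(qty=8): fills=#5x#6:8@99; bids=[#5:1@99] asks=[#1:4@102 #3:9@105]
After op 8 [order #7] limit_sell(price=100, qty=8): fills=none; bids=[#5:1@99] asks=[#7:8@100 #1:4@102 #3:9@105]
After op 9 [order #8] limit_buy(price=97, qty=5): fills=none; bids=[#5:1@99 #8:5@97] asks=[#7:8@100 #1:4@102 #3:9@105]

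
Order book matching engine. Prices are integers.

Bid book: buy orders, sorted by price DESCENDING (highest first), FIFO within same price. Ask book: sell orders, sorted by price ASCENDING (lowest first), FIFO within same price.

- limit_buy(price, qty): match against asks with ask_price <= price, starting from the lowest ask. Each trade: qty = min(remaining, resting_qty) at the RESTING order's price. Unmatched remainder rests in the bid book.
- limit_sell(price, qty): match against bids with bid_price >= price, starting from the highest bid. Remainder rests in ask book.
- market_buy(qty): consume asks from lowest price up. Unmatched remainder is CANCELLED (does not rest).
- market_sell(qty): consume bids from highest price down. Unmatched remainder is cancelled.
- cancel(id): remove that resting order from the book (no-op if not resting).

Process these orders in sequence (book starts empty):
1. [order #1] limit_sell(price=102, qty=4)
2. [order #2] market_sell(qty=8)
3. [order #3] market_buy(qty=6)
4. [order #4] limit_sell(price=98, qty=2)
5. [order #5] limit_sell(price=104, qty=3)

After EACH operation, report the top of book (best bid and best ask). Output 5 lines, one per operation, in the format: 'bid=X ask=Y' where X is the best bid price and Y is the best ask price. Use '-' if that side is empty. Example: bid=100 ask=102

Answer: bid=- ask=102
bid=- ask=102
bid=- ask=-
bid=- ask=98
bid=- ask=98

Derivation:
After op 1 [order #1] limit_sell(price=102, qty=4): fills=none; bids=[-] asks=[#1:4@102]
After op 2 [order #2] market_sell(qty=8): fills=none; bids=[-] asks=[#1:4@102]
After op 3 [order #3] market_buy(qty=6): fills=#3x#1:4@102; bids=[-] asks=[-]
After op 4 [order #4] limit_sell(price=98, qty=2): fills=none; bids=[-] asks=[#4:2@98]
After op 5 [order #5] limit_sell(price=104, qty=3): fills=none; bids=[-] asks=[#4:2@98 #5:3@104]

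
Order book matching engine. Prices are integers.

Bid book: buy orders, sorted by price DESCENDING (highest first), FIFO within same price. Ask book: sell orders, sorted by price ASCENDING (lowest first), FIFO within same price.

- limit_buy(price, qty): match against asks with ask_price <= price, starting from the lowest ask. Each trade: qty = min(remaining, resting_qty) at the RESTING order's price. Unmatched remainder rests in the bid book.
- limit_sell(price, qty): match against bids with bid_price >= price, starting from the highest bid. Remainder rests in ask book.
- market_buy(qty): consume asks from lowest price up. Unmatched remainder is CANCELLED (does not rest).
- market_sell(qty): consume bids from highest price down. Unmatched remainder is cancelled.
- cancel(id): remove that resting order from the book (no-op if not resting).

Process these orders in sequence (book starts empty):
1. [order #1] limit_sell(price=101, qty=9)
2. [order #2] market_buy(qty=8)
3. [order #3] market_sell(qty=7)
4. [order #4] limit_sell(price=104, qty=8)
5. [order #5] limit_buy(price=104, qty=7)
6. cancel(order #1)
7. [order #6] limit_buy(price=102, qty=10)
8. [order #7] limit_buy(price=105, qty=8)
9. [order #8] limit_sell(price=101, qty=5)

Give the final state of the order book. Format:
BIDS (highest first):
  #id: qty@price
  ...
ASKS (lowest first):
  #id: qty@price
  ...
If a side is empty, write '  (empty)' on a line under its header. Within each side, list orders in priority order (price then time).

After op 1 [order #1] limit_sell(price=101, qty=9): fills=none; bids=[-] asks=[#1:9@101]
After op 2 [order #2] market_buy(qty=8): fills=#2x#1:8@101; bids=[-] asks=[#1:1@101]
After op 3 [order #3] market_sell(qty=7): fills=none; bids=[-] asks=[#1:1@101]
After op 4 [order #4] limit_sell(price=104, qty=8): fills=none; bids=[-] asks=[#1:1@101 #4:8@104]
After op 5 [order #5] limit_buy(price=104, qty=7): fills=#5x#1:1@101 #5x#4:6@104; bids=[-] asks=[#4:2@104]
After op 6 cancel(order #1): fills=none; bids=[-] asks=[#4:2@104]
After op 7 [order #6] limit_buy(price=102, qty=10): fills=none; bids=[#6:10@102] asks=[#4:2@104]
After op 8 [order #7] limit_buy(price=105, qty=8): fills=#7x#4:2@104; bids=[#7:6@105 #6:10@102] asks=[-]
After op 9 [order #8] limit_sell(price=101, qty=5): fills=#7x#8:5@105; bids=[#7:1@105 #6:10@102] asks=[-]

Answer: BIDS (highest first):
  #7: 1@105
  #6: 10@102
ASKS (lowest first):
  (empty)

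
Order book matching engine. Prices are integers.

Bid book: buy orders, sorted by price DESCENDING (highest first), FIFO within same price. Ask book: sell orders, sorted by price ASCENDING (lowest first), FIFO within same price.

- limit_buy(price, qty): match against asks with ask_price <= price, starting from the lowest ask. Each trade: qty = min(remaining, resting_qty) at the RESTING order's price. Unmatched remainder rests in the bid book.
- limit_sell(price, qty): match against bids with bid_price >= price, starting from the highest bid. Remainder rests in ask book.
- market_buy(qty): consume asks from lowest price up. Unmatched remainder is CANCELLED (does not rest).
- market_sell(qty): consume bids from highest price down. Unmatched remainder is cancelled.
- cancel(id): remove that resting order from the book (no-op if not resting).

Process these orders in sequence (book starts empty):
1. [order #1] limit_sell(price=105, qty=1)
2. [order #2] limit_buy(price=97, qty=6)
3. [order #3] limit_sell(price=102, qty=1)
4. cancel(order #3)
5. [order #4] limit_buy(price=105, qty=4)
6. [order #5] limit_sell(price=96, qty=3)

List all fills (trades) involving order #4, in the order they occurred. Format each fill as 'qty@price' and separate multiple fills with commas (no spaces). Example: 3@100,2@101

Answer: 1@105,3@105

Derivation:
After op 1 [order #1] limit_sell(price=105, qty=1): fills=none; bids=[-] asks=[#1:1@105]
After op 2 [order #2] limit_buy(price=97, qty=6): fills=none; bids=[#2:6@97] asks=[#1:1@105]
After op 3 [order #3] limit_sell(price=102, qty=1): fills=none; bids=[#2:6@97] asks=[#3:1@102 #1:1@105]
After op 4 cancel(order #3): fills=none; bids=[#2:6@97] asks=[#1:1@105]
After op 5 [order #4] limit_buy(price=105, qty=4): fills=#4x#1:1@105; bids=[#4:3@105 #2:6@97] asks=[-]
After op 6 [order #5] limit_sell(price=96, qty=3): fills=#4x#5:3@105; bids=[#2:6@97] asks=[-]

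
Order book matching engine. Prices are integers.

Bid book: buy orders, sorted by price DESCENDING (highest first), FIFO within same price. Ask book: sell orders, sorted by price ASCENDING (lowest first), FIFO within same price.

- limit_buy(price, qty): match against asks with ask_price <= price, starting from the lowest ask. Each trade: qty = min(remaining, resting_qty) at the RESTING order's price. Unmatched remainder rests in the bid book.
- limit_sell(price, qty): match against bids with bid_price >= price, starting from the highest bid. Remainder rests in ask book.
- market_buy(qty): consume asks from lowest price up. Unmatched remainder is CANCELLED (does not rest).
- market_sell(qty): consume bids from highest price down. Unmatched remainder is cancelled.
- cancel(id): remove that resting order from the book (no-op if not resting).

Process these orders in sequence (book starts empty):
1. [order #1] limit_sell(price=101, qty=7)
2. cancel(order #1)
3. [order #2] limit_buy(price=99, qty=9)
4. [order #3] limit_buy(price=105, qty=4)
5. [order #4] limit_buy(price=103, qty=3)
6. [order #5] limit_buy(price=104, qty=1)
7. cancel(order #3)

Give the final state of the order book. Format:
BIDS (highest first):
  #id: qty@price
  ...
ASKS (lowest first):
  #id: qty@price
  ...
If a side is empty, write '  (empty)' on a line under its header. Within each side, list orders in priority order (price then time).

Answer: BIDS (highest first):
  #5: 1@104
  #4: 3@103
  #2: 9@99
ASKS (lowest first):
  (empty)

Derivation:
After op 1 [order #1] limit_sell(price=101, qty=7): fills=none; bids=[-] asks=[#1:7@101]
After op 2 cancel(order #1): fills=none; bids=[-] asks=[-]
After op 3 [order #2] limit_buy(price=99, qty=9): fills=none; bids=[#2:9@99] asks=[-]
After op 4 [order #3] limit_buy(price=105, qty=4): fills=none; bids=[#3:4@105 #2:9@99] asks=[-]
After op 5 [order #4] limit_buy(price=103, qty=3): fills=none; bids=[#3:4@105 #4:3@103 #2:9@99] asks=[-]
After op 6 [order #5] limit_buy(price=104, qty=1): fills=none; bids=[#3:4@105 #5:1@104 #4:3@103 #2:9@99] asks=[-]
After op 7 cancel(order #3): fills=none; bids=[#5:1@104 #4:3@103 #2:9@99] asks=[-]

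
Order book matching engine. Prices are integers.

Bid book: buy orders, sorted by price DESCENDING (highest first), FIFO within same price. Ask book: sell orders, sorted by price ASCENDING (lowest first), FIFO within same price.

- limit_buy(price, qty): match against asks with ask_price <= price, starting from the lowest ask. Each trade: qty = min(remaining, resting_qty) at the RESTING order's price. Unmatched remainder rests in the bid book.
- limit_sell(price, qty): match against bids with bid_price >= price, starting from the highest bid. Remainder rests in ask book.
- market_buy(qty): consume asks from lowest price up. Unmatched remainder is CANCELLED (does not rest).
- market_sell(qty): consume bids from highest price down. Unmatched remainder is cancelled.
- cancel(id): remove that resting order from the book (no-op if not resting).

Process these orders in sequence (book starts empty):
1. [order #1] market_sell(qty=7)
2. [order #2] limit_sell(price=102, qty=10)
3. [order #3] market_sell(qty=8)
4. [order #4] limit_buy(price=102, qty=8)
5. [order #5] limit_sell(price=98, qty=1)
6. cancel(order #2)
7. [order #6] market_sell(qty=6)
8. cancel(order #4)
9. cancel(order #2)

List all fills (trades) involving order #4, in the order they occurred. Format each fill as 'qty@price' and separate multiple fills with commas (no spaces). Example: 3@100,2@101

Answer: 8@102

Derivation:
After op 1 [order #1] market_sell(qty=7): fills=none; bids=[-] asks=[-]
After op 2 [order #2] limit_sell(price=102, qty=10): fills=none; bids=[-] asks=[#2:10@102]
After op 3 [order #3] market_sell(qty=8): fills=none; bids=[-] asks=[#2:10@102]
After op 4 [order #4] limit_buy(price=102, qty=8): fills=#4x#2:8@102; bids=[-] asks=[#2:2@102]
After op 5 [order #5] limit_sell(price=98, qty=1): fills=none; bids=[-] asks=[#5:1@98 #2:2@102]
After op 6 cancel(order #2): fills=none; bids=[-] asks=[#5:1@98]
After op 7 [order #6] market_sell(qty=6): fills=none; bids=[-] asks=[#5:1@98]
After op 8 cancel(order #4): fills=none; bids=[-] asks=[#5:1@98]
After op 9 cancel(order #2): fills=none; bids=[-] asks=[#5:1@98]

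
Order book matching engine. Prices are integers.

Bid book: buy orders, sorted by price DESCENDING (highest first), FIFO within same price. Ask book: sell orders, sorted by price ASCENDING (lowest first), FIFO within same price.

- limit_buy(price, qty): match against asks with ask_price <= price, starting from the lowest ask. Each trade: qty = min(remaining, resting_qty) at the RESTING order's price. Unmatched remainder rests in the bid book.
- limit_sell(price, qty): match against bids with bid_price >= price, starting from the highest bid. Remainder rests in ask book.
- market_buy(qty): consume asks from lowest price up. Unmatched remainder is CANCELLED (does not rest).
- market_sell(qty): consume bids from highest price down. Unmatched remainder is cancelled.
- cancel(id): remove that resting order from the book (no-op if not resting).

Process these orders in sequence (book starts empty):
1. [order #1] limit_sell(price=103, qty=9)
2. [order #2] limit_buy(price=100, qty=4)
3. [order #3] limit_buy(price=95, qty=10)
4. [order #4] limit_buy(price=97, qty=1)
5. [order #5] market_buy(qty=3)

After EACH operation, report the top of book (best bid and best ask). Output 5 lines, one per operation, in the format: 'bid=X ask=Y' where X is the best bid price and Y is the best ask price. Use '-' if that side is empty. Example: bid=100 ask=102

After op 1 [order #1] limit_sell(price=103, qty=9): fills=none; bids=[-] asks=[#1:9@103]
After op 2 [order #2] limit_buy(price=100, qty=4): fills=none; bids=[#2:4@100] asks=[#1:9@103]
After op 3 [order #3] limit_buy(price=95, qty=10): fills=none; bids=[#2:4@100 #3:10@95] asks=[#1:9@103]
After op 4 [order #4] limit_buy(price=97, qty=1): fills=none; bids=[#2:4@100 #4:1@97 #3:10@95] asks=[#1:9@103]
After op 5 [order #5] market_buy(qty=3): fills=#5x#1:3@103; bids=[#2:4@100 #4:1@97 #3:10@95] asks=[#1:6@103]

Answer: bid=- ask=103
bid=100 ask=103
bid=100 ask=103
bid=100 ask=103
bid=100 ask=103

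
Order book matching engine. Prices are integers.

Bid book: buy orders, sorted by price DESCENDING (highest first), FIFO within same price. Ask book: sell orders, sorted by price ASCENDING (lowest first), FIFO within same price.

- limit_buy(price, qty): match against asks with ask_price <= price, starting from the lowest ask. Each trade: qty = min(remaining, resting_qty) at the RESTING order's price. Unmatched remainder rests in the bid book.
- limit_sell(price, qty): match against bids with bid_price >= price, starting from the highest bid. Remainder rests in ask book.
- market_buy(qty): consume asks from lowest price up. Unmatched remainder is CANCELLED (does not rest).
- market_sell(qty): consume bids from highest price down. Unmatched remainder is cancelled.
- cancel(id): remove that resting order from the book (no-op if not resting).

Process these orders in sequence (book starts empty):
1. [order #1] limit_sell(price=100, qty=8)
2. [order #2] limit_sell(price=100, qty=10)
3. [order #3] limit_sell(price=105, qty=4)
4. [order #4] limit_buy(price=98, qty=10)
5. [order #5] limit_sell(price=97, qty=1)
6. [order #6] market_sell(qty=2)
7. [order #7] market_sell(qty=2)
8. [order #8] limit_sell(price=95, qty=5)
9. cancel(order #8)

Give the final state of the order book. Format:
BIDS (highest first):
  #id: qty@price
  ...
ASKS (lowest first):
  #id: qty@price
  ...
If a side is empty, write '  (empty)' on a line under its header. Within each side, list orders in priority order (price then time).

Answer: BIDS (highest first):
  (empty)
ASKS (lowest first):
  #1: 8@100
  #2: 10@100
  #3: 4@105

Derivation:
After op 1 [order #1] limit_sell(price=100, qty=8): fills=none; bids=[-] asks=[#1:8@100]
After op 2 [order #2] limit_sell(price=100, qty=10): fills=none; bids=[-] asks=[#1:8@100 #2:10@100]
After op 3 [order #3] limit_sell(price=105, qty=4): fills=none; bids=[-] asks=[#1:8@100 #2:10@100 #3:4@105]
After op 4 [order #4] limit_buy(price=98, qty=10): fills=none; bids=[#4:10@98] asks=[#1:8@100 #2:10@100 #3:4@105]
After op 5 [order #5] limit_sell(price=97, qty=1): fills=#4x#5:1@98; bids=[#4:9@98] asks=[#1:8@100 #2:10@100 #3:4@105]
After op 6 [order #6] market_sell(qty=2): fills=#4x#6:2@98; bids=[#4:7@98] asks=[#1:8@100 #2:10@100 #3:4@105]
After op 7 [order #7] market_sell(qty=2): fills=#4x#7:2@98; bids=[#4:5@98] asks=[#1:8@100 #2:10@100 #3:4@105]
After op 8 [order #8] limit_sell(price=95, qty=5): fills=#4x#8:5@98; bids=[-] asks=[#1:8@100 #2:10@100 #3:4@105]
After op 9 cancel(order #8): fills=none; bids=[-] asks=[#1:8@100 #2:10@100 #3:4@105]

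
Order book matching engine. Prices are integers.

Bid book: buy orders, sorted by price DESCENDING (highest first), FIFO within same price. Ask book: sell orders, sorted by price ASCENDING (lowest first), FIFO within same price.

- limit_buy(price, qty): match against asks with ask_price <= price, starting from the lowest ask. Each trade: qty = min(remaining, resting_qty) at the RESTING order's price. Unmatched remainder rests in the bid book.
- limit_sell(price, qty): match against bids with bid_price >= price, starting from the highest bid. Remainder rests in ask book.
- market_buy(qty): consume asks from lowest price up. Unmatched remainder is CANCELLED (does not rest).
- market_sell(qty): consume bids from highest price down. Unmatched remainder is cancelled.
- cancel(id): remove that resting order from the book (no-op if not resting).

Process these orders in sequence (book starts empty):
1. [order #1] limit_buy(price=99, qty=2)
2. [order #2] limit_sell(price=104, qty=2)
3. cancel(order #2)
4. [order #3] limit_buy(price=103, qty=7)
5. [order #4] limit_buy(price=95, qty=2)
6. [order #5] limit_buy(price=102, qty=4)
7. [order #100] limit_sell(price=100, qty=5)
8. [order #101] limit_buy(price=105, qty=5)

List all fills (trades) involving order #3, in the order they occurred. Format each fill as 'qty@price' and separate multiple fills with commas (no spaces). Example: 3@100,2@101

After op 1 [order #1] limit_buy(price=99, qty=2): fills=none; bids=[#1:2@99] asks=[-]
After op 2 [order #2] limit_sell(price=104, qty=2): fills=none; bids=[#1:2@99] asks=[#2:2@104]
After op 3 cancel(order #2): fills=none; bids=[#1:2@99] asks=[-]
After op 4 [order #3] limit_buy(price=103, qty=7): fills=none; bids=[#3:7@103 #1:2@99] asks=[-]
After op 5 [order #4] limit_buy(price=95, qty=2): fills=none; bids=[#3:7@103 #1:2@99 #4:2@95] asks=[-]
After op 6 [order #5] limit_buy(price=102, qty=4): fills=none; bids=[#3:7@103 #5:4@102 #1:2@99 #4:2@95] asks=[-]
After op 7 [order #100] limit_sell(price=100, qty=5): fills=#3x#100:5@103; bids=[#3:2@103 #5:4@102 #1:2@99 #4:2@95] asks=[-]
After op 8 [order #101] limit_buy(price=105, qty=5): fills=none; bids=[#101:5@105 #3:2@103 #5:4@102 #1:2@99 #4:2@95] asks=[-]

Answer: 5@103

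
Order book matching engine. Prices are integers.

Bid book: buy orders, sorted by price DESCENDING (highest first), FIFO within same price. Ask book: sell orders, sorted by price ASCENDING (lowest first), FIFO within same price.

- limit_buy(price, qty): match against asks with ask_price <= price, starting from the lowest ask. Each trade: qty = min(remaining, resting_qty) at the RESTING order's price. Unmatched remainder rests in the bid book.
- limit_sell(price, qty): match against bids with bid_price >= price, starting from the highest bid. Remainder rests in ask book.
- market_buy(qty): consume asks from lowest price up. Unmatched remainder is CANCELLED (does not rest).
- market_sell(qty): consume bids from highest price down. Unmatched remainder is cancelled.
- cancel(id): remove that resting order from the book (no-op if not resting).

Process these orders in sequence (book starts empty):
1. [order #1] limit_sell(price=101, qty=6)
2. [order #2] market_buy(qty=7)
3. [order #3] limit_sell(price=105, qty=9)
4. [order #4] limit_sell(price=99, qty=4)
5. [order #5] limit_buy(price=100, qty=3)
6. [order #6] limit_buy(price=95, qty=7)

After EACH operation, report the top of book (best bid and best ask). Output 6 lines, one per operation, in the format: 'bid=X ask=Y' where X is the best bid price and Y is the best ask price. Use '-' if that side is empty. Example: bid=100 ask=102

After op 1 [order #1] limit_sell(price=101, qty=6): fills=none; bids=[-] asks=[#1:6@101]
After op 2 [order #2] market_buy(qty=7): fills=#2x#1:6@101; bids=[-] asks=[-]
After op 3 [order #3] limit_sell(price=105, qty=9): fills=none; bids=[-] asks=[#3:9@105]
After op 4 [order #4] limit_sell(price=99, qty=4): fills=none; bids=[-] asks=[#4:4@99 #3:9@105]
After op 5 [order #5] limit_buy(price=100, qty=3): fills=#5x#4:3@99; bids=[-] asks=[#4:1@99 #3:9@105]
After op 6 [order #6] limit_buy(price=95, qty=7): fills=none; bids=[#6:7@95] asks=[#4:1@99 #3:9@105]

Answer: bid=- ask=101
bid=- ask=-
bid=- ask=105
bid=- ask=99
bid=- ask=99
bid=95 ask=99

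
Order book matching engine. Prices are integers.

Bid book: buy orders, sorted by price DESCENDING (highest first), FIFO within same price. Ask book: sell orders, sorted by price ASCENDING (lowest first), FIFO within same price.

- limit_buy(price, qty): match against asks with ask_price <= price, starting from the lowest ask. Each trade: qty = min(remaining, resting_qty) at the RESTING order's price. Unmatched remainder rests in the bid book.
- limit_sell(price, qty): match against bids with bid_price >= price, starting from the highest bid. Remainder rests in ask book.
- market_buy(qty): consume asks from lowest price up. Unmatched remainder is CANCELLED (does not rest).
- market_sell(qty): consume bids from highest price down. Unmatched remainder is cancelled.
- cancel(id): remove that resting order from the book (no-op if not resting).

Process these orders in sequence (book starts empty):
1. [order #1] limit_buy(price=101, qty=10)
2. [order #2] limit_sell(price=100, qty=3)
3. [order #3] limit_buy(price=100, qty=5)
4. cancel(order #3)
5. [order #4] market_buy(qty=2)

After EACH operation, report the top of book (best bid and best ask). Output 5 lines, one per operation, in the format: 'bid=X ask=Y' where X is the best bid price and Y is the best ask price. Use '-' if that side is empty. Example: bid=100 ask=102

Answer: bid=101 ask=-
bid=101 ask=-
bid=101 ask=-
bid=101 ask=-
bid=101 ask=-

Derivation:
After op 1 [order #1] limit_buy(price=101, qty=10): fills=none; bids=[#1:10@101] asks=[-]
After op 2 [order #2] limit_sell(price=100, qty=3): fills=#1x#2:3@101; bids=[#1:7@101] asks=[-]
After op 3 [order #3] limit_buy(price=100, qty=5): fills=none; bids=[#1:7@101 #3:5@100] asks=[-]
After op 4 cancel(order #3): fills=none; bids=[#1:7@101] asks=[-]
After op 5 [order #4] market_buy(qty=2): fills=none; bids=[#1:7@101] asks=[-]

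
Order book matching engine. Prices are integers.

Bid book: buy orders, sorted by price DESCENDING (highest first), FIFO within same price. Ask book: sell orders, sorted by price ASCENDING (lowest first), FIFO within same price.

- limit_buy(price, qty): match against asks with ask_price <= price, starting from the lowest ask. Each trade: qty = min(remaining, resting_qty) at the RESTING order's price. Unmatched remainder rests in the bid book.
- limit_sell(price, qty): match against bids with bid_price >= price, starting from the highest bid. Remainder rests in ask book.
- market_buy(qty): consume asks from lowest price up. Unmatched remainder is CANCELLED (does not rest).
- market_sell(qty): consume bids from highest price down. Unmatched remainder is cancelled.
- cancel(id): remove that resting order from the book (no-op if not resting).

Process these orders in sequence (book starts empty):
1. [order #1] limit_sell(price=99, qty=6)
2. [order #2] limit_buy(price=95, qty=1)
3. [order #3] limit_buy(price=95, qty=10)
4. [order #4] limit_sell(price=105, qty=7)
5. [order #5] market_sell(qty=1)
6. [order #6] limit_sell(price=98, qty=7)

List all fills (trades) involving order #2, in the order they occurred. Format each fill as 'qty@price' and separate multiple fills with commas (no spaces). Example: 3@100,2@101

After op 1 [order #1] limit_sell(price=99, qty=6): fills=none; bids=[-] asks=[#1:6@99]
After op 2 [order #2] limit_buy(price=95, qty=1): fills=none; bids=[#2:1@95] asks=[#1:6@99]
After op 3 [order #3] limit_buy(price=95, qty=10): fills=none; bids=[#2:1@95 #3:10@95] asks=[#1:6@99]
After op 4 [order #4] limit_sell(price=105, qty=7): fills=none; bids=[#2:1@95 #3:10@95] asks=[#1:6@99 #4:7@105]
After op 5 [order #5] market_sell(qty=1): fills=#2x#5:1@95; bids=[#3:10@95] asks=[#1:6@99 #4:7@105]
After op 6 [order #6] limit_sell(price=98, qty=7): fills=none; bids=[#3:10@95] asks=[#6:7@98 #1:6@99 #4:7@105]

Answer: 1@95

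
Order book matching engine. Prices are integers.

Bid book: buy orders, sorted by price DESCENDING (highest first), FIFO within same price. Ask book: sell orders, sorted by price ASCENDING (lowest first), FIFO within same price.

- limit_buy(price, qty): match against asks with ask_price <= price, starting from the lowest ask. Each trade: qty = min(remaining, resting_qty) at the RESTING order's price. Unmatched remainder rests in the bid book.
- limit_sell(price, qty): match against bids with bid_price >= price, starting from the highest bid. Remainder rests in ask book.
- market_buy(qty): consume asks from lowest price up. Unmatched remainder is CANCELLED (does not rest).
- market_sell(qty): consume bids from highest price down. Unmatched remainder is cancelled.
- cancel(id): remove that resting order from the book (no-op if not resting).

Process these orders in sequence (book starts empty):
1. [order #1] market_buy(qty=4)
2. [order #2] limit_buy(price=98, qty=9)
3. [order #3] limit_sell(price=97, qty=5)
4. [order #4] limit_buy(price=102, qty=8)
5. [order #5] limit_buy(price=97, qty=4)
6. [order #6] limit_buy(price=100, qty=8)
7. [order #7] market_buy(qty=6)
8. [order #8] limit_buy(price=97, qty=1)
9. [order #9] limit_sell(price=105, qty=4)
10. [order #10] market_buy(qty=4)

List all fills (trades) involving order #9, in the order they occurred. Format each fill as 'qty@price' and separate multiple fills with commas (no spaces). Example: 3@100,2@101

Answer: 4@105

Derivation:
After op 1 [order #1] market_buy(qty=4): fills=none; bids=[-] asks=[-]
After op 2 [order #2] limit_buy(price=98, qty=9): fills=none; bids=[#2:9@98] asks=[-]
After op 3 [order #3] limit_sell(price=97, qty=5): fills=#2x#3:5@98; bids=[#2:4@98] asks=[-]
After op 4 [order #4] limit_buy(price=102, qty=8): fills=none; bids=[#4:8@102 #2:4@98] asks=[-]
After op 5 [order #5] limit_buy(price=97, qty=4): fills=none; bids=[#4:8@102 #2:4@98 #5:4@97] asks=[-]
After op 6 [order #6] limit_buy(price=100, qty=8): fills=none; bids=[#4:8@102 #6:8@100 #2:4@98 #5:4@97] asks=[-]
After op 7 [order #7] market_buy(qty=6): fills=none; bids=[#4:8@102 #6:8@100 #2:4@98 #5:4@97] asks=[-]
After op 8 [order #8] limit_buy(price=97, qty=1): fills=none; bids=[#4:8@102 #6:8@100 #2:4@98 #5:4@97 #8:1@97] asks=[-]
After op 9 [order #9] limit_sell(price=105, qty=4): fills=none; bids=[#4:8@102 #6:8@100 #2:4@98 #5:4@97 #8:1@97] asks=[#9:4@105]
After op 10 [order #10] market_buy(qty=4): fills=#10x#9:4@105; bids=[#4:8@102 #6:8@100 #2:4@98 #5:4@97 #8:1@97] asks=[-]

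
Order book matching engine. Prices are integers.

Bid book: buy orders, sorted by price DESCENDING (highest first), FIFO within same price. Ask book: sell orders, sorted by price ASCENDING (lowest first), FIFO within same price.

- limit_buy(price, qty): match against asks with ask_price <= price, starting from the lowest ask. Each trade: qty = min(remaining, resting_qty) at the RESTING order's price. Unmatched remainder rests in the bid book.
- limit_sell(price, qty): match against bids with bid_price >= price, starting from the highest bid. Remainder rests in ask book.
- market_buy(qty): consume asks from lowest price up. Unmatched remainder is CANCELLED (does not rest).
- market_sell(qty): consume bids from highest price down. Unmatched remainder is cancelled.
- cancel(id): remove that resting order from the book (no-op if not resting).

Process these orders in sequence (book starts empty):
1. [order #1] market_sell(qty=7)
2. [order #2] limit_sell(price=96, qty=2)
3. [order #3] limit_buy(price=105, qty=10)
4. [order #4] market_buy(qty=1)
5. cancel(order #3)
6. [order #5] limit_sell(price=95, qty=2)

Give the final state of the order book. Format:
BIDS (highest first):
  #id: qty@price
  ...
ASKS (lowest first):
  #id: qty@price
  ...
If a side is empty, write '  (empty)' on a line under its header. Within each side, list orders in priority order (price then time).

Answer: BIDS (highest first):
  (empty)
ASKS (lowest first):
  #5: 2@95

Derivation:
After op 1 [order #1] market_sell(qty=7): fills=none; bids=[-] asks=[-]
After op 2 [order #2] limit_sell(price=96, qty=2): fills=none; bids=[-] asks=[#2:2@96]
After op 3 [order #3] limit_buy(price=105, qty=10): fills=#3x#2:2@96; bids=[#3:8@105] asks=[-]
After op 4 [order #4] market_buy(qty=1): fills=none; bids=[#3:8@105] asks=[-]
After op 5 cancel(order #3): fills=none; bids=[-] asks=[-]
After op 6 [order #5] limit_sell(price=95, qty=2): fills=none; bids=[-] asks=[#5:2@95]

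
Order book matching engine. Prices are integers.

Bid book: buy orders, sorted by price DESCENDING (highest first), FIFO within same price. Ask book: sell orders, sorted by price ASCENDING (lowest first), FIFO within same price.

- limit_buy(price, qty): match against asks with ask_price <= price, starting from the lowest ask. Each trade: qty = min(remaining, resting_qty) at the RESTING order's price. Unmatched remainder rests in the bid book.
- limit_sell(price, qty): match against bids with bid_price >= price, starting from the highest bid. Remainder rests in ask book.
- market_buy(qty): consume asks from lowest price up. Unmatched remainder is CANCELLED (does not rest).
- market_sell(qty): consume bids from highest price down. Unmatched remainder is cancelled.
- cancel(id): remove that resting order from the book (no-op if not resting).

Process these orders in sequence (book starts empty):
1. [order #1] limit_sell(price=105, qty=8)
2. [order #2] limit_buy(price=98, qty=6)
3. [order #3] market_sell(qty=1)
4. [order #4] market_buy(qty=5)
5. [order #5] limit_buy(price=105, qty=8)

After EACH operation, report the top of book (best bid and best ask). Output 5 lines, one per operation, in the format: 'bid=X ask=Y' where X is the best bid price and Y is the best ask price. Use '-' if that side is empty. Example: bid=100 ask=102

Answer: bid=- ask=105
bid=98 ask=105
bid=98 ask=105
bid=98 ask=105
bid=105 ask=-

Derivation:
After op 1 [order #1] limit_sell(price=105, qty=8): fills=none; bids=[-] asks=[#1:8@105]
After op 2 [order #2] limit_buy(price=98, qty=6): fills=none; bids=[#2:6@98] asks=[#1:8@105]
After op 3 [order #3] market_sell(qty=1): fills=#2x#3:1@98; bids=[#2:5@98] asks=[#1:8@105]
After op 4 [order #4] market_buy(qty=5): fills=#4x#1:5@105; bids=[#2:5@98] asks=[#1:3@105]
After op 5 [order #5] limit_buy(price=105, qty=8): fills=#5x#1:3@105; bids=[#5:5@105 #2:5@98] asks=[-]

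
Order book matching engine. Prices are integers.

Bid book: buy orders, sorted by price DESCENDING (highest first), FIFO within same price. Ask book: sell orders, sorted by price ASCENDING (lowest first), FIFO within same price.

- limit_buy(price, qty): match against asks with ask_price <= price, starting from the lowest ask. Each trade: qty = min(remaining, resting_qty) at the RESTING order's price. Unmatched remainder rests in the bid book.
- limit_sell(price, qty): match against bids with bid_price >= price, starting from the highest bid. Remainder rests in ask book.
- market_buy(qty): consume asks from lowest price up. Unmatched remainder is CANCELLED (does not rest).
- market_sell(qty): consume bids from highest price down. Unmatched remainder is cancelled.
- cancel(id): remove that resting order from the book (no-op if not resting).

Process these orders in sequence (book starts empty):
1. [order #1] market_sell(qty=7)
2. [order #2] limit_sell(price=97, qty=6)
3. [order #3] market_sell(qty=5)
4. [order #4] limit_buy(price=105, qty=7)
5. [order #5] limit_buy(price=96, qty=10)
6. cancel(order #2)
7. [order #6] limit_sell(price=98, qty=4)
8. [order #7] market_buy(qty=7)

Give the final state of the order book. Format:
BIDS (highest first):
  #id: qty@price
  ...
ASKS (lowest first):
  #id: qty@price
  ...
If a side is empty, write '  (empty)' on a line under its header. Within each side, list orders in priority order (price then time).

After op 1 [order #1] market_sell(qty=7): fills=none; bids=[-] asks=[-]
After op 2 [order #2] limit_sell(price=97, qty=6): fills=none; bids=[-] asks=[#2:6@97]
After op 3 [order #3] market_sell(qty=5): fills=none; bids=[-] asks=[#2:6@97]
After op 4 [order #4] limit_buy(price=105, qty=7): fills=#4x#2:6@97; bids=[#4:1@105] asks=[-]
After op 5 [order #5] limit_buy(price=96, qty=10): fills=none; bids=[#4:1@105 #5:10@96] asks=[-]
After op 6 cancel(order #2): fills=none; bids=[#4:1@105 #5:10@96] asks=[-]
After op 7 [order #6] limit_sell(price=98, qty=4): fills=#4x#6:1@105; bids=[#5:10@96] asks=[#6:3@98]
After op 8 [order #7] market_buy(qty=7): fills=#7x#6:3@98; bids=[#5:10@96] asks=[-]

Answer: BIDS (highest first):
  #5: 10@96
ASKS (lowest first):
  (empty)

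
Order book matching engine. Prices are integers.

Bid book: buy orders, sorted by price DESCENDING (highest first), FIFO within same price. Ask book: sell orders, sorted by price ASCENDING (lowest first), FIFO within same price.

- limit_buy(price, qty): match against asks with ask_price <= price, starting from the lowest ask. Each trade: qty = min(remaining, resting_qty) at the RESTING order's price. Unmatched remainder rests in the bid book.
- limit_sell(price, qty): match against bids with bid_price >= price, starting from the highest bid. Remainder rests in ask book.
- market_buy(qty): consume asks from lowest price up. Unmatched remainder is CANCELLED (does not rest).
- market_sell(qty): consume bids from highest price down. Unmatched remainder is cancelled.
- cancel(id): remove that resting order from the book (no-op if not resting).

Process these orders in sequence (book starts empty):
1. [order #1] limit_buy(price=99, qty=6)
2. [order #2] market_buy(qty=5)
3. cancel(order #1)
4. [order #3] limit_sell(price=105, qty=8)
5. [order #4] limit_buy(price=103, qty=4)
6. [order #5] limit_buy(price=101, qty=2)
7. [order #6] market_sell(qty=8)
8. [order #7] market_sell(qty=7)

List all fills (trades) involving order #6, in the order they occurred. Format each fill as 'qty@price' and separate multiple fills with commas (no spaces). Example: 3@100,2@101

After op 1 [order #1] limit_buy(price=99, qty=6): fills=none; bids=[#1:6@99] asks=[-]
After op 2 [order #2] market_buy(qty=5): fills=none; bids=[#1:6@99] asks=[-]
After op 3 cancel(order #1): fills=none; bids=[-] asks=[-]
After op 4 [order #3] limit_sell(price=105, qty=8): fills=none; bids=[-] asks=[#3:8@105]
After op 5 [order #4] limit_buy(price=103, qty=4): fills=none; bids=[#4:4@103] asks=[#3:8@105]
After op 6 [order #5] limit_buy(price=101, qty=2): fills=none; bids=[#4:4@103 #5:2@101] asks=[#3:8@105]
After op 7 [order #6] market_sell(qty=8): fills=#4x#6:4@103 #5x#6:2@101; bids=[-] asks=[#3:8@105]
After op 8 [order #7] market_sell(qty=7): fills=none; bids=[-] asks=[#3:8@105]

Answer: 4@103,2@101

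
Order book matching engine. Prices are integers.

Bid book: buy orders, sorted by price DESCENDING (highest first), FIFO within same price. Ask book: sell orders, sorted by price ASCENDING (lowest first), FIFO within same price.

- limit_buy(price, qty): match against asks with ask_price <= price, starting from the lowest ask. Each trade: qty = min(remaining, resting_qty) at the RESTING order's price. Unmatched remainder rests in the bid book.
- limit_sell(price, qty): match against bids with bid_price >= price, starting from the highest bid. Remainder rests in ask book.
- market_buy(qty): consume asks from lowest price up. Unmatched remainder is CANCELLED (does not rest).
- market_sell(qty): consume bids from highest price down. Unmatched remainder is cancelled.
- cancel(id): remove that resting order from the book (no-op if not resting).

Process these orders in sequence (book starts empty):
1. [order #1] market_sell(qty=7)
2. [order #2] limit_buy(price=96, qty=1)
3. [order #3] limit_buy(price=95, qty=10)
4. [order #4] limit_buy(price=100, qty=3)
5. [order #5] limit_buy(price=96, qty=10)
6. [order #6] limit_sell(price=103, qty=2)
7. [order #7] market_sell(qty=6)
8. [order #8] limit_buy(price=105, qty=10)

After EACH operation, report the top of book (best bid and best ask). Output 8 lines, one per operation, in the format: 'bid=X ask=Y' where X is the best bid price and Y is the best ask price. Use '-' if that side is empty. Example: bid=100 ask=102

Answer: bid=- ask=-
bid=96 ask=-
bid=96 ask=-
bid=100 ask=-
bid=100 ask=-
bid=100 ask=103
bid=96 ask=103
bid=105 ask=-

Derivation:
After op 1 [order #1] market_sell(qty=7): fills=none; bids=[-] asks=[-]
After op 2 [order #2] limit_buy(price=96, qty=1): fills=none; bids=[#2:1@96] asks=[-]
After op 3 [order #3] limit_buy(price=95, qty=10): fills=none; bids=[#2:1@96 #3:10@95] asks=[-]
After op 4 [order #4] limit_buy(price=100, qty=3): fills=none; bids=[#4:3@100 #2:1@96 #3:10@95] asks=[-]
After op 5 [order #5] limit_buy(price=96, qty=10): fills=none; bids=[#4:3@100 #2:1@96 #5:10@96 #3:10@95] asks=[-]
After op 6 [order #6] limit_sell(price=103, qty=2): fills=none; bids=[#4:3@100 #2:1@96 #5:10@96 #3:10@95] asks=[#6:2@103]
After op 7 [order #7] market_sell(qty=6): fills=#4x#7:3@100 #2x#7:1@96 #5x#7:2@96; bids=[#5:8@96 #3:10@95] asks=[#6:2@103]
After op 8 [order #8] limit_buy(price=105, qty=10): fills=#8x#6:2@103; bids=[#8:8@105 #5:8@96 #3:10@95] asks=[-]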